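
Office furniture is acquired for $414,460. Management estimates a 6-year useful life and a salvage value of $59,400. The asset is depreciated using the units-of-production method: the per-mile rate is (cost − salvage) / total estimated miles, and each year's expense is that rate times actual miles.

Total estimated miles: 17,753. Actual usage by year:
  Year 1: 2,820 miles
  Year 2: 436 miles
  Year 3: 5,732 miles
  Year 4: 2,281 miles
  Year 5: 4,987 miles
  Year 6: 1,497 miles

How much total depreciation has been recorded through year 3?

$179,760

Depreciable base = $414,460 − $59,400 = $355,060.
Rate = $355,060 / 17,753 miles = $20 per mile.
Year 1: 2,820 × $20 = $56,400. Book value $358,060.
Year 2: 436 × $20 = $8,720. Book value $349,340.
Year 3: 5,732 × $20 = $114,640. Book value $234,700.
Accumulated through year 3 = $414,460 − $234,700 = $179,760.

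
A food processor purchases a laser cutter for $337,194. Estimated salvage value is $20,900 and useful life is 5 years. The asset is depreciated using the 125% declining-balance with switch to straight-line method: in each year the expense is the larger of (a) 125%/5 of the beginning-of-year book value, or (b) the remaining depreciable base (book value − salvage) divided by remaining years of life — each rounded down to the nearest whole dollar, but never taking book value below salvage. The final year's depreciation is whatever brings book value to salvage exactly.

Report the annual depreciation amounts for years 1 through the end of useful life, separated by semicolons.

Depreciable base = $337,194 − $20,900 = $316,294.
Year 1: DB = ⌊$337,194 × 125%/5⌋ = $84,298; SL = ⌊$316,294/5⌋ = $63,258 → take DB $84,298. Book value $252,896.
Year 2: DB = ⌊$252,896 × 125%/5⌋ = $63,224; SL = ⌊$231,996/4⌋ = $57,999 → take DB $63,224. Book value $189,672.
Year 3: DB = ⌊$189,672 × 125%/5⌋ = $47,418; SL = ⌊$168,772/3⌋ = $56,257 → take SL $56,257. Book value $133,415.
Year 4: DB = ⌊$133,415 × 125%/5⌋ = $33,353; SL = ⌊$112,515/2⌋ = $56,257 → take SL $56,257. Book value $77,158.
Year 5 (final): $77,158 − $20,900 = $56,258. Book value $20,900.

$84,298; $63,224; $56,257; $56,257; $56,258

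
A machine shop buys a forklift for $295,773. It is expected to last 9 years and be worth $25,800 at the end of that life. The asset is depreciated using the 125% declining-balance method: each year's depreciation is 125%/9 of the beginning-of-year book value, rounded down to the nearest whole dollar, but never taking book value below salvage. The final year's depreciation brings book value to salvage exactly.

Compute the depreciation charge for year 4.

$26,230

Depreciable base = $295,773 − $25,800 = $269,973.
Year 1: ⌊$295,773 × 125%/9⌋ = $41,079. Book value $254,694.
Year 2: ⌊$254,694 × 125%/9⌋ = $35,374. Book value $219,320.
Year 3: ⌊$219,320 × 125%/9⌋ = $30,461. Book value $188,859.
Year 4: ⌊$188,859 × 125%/9⌋ = $26,230. Book value $162,629.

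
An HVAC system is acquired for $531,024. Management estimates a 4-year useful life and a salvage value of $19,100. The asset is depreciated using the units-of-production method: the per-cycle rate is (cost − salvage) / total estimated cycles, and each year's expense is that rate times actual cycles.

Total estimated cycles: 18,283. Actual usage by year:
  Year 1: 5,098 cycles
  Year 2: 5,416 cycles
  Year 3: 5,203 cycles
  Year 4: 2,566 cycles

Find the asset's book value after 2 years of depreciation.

$236,632

Depreciable base = $531,024 − $19,100 = $511,924.
Rate = $511,924 / 18,283 cycles = $28 per cycle.
Year 1: 5,098 × $28 = $142,744. Book value $388,280.
Year 2: 5,416 × $28 = $151,648. Book value $236,632.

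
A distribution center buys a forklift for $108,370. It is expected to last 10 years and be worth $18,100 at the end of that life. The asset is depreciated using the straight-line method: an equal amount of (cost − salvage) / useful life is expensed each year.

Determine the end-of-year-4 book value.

Depreciable base = $108,370 − $18,100 = $90,270.
Annual expense = $90,270 / 10 = $9,027.
End of year 1: book value $99,343.
End of year 2: book value $90,316.
End of year 3: book value $81,289.
End of year 4: book value $72,262.

$72,262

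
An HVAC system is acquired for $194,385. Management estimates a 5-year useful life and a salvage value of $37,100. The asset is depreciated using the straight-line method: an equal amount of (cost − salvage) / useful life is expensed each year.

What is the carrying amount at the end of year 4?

$68,557

Depreciable base = $194,385 − $37,100 = $157,285.
Annual expense = $157,285 / 5 = $31,457.
End of year 1: book value $162,928.
End of year 2: book value $131,471.
End of year 3: book value $100,014.
End of year 4: book value $68,557.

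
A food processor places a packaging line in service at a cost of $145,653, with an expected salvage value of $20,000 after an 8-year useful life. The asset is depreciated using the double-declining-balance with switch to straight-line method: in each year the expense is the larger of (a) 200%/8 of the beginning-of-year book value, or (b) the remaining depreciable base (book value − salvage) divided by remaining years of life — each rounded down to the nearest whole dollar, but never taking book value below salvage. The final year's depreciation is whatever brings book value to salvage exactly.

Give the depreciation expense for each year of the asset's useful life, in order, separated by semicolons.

Depreciable base = $145,653 − $20,000 = $125,653.
Year 1: DB = ⌊$145,653 × 200%/8⌋ = $36,413; SL = ⌊$125,653/8⌋ = $15,706 → take DB $36,413. Book value $109,240.
Year 2: DB = ⌊$109,240 × 200%/8⌋ = $27,310; SL = ⌊$89,240/7⌋ = $12,748 → take DB $27,310. Book value $81,930.
Year 3: DB = ⌊$81,930 × 200%/8⌋ = $20,482; SL = ⌊$61,930/6⌋ = $10,321 → take DB $20,482. Book value $61,448.
Year 4: DB = ⌊$61,448 × 200%/8⌋ = $15,362; SL = ⌊$41,448/5⌋ = $8,289 → take DB $15,362. Book value $46,086.
Year 5: DB = ⌊$46,086 × 200%/8⌋ = $11,521; SL = ⌊$26,086/4⌋ = $6,521 → take DB $11,521. Book value $34,565.
Year 6: DB = ⌊$34,565 × 200%/8⌋ = $8,641; SL = ⌊$14,565/3⌋ = $4,855 → take DB $8,641. Book value $25,924.
Year 7: DB = ⌊$25,924 × 200%/8⌋ = $6,481; SL = ⌊$5,924/2⌋ = $2,962 → take DB $6,481, capped at $5,924. Book value $20,000.
Year 8 (final): $20,000 − $20,000 = $0. Book value $20,000.

$36,413; $27,310; $20,482; $15,362; $11,521; $8,641; $5,924; $0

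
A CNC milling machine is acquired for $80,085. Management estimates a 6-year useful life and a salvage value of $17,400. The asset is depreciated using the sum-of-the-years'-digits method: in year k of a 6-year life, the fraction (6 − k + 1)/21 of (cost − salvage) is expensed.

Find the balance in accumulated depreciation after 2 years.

$32,835

Depreciable base = $80,085 − $17,400 = $62,685.
Sum of the years' digits = 6+5+4+3+2+1 = 21.
Year 1: $62,685 × 6/21 = $17,910. Book value $62,175.
Year 2: $62,685 × 5/21 = $14,925. Book value $47,250.
Accumulated through year 2 = $80,085 − $47,250 = $32,835.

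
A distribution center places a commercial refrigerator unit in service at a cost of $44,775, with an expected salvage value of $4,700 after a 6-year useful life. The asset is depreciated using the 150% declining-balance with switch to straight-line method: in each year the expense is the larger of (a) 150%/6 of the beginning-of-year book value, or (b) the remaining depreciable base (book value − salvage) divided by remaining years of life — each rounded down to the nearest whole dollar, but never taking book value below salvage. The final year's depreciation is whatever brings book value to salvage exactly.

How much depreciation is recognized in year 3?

Depreciable base = $44,775 − $4,700 = $40,075.
Year 1: DB = ⌊$44,775 × 150%/6⌋ = $11,193; SL = ⌊$40,075/6⌋ = $6,679 → take DB $11,193. Book value $33,582.
Year 2: DB = ⌊$33,582 × 150%/6⌋ = $8,395; SL = ⌊$28,882/5⌋ = $5,776 → take DB $8,395. Book value $25,187.
Year 3: DB = ⌊$25,187 × 150%/6⌋ = $6,296; SL = ⌊$20,487/4⌋ = $5,121 → take DB $6,296. Book value $18,891.

$6,296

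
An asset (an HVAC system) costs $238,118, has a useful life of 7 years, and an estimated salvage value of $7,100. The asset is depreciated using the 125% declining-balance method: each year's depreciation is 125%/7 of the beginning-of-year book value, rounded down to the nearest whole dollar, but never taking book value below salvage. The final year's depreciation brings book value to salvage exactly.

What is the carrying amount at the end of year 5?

Depreciable base = $238,118 − $7,100 = $231,018.
Year 1: ⌊$238,118 × 125%/7⌋ = $42,521. Book value $195,597.
Year 2: ⌊$195,597 × 125%/7⌋ = $34,928. Book value $160,669.
Year 3: ⌊$160,669 × 125%/7⌋ = $28,690. Book value $131,979.
Year 4: ⌊$131,979 × 125%/7⌋ = $23,567. Book value $108,412.
Year 5: ⌊$108,412 × 125%/7⌋ = $19,359. Book value $89,053.

$89,053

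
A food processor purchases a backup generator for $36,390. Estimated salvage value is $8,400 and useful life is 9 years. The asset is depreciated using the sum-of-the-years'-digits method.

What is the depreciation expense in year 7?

Depreciable base = $36,390 − $8,400 = $27,990.
Sum of the years' digits = 9+8+7+6+5+4+3+2+1 = 45.
Year 1: $27,990 × 9/45 = $5,598. Book value $30,792.
Year 2: $27,990 × 8/45 = $4,976. Book value $25,816.
Year 3: $27,990 × 7/45 = $4,354. Book value $21,462.
Year 4: $27,990 × 6/45 = $3,732. Book value $17,730.
Year 5: $27,990 × 5/45 = $3,110. Book value $14,620.
Year 6: $27,990 × 4/45 = $2,488. Book value $12,132.
Year 7: $27,990 × 3/45 = $1,866. Book value $10,266.

$1,866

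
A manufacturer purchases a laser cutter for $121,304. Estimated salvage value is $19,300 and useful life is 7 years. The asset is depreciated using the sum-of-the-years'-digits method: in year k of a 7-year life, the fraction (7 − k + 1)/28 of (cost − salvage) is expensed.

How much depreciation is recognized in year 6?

Depreciable base = $121,304 − $19,300 = $102,004.
Sum of the years' digits = 7+6+5+4+3+2+1 = 28.
Year 1: $102,004 × 7/28 = $25,501. Book value $95,803.
Year 2: $102,004 × 6/28 = $21,858. Book value $73,945.
Year 3: $102,004 × 5/28 = $18,215. Book value $55,730.
Year 4: $102,004 × 4/28 = $14,572. Book value $41,158.
Year 5: $102,004 × 3/28 = $10,929. Book value $30,229.
Year 6: $102,004 × 2/28 = $7,286. Book value $22,943.

$7,286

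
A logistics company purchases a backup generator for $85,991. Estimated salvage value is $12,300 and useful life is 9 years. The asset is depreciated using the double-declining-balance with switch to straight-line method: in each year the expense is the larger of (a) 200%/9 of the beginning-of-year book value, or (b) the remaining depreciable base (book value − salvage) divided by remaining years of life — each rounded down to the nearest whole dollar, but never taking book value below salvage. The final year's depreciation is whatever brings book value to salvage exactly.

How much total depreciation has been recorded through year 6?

Depreciable base = $85,991 − $12,300 = $73,691.
Year 1: DB = ⌊$85,991 × 200%/9⌋ = $19,109; SL = ⌊$73,691/9⌋ = $8,187 → take DB $19,109. Book value $66,882.
Year 2: DB = ⌊$66,882 × 200%/9⌋ = $14,862; SL = ⌊$54,582/8⌋ = $6,822 → take DB $14,862. Book value $52,020.
Year 3: DB = ⌊$52,020 × 200%/9⌋ = $11,560; SL = ⌊$39,720/7⌋ = $5,674 → take DB $11,560. Book value $40,460.
Year 4: DB = ⌊$40,460 × 200%/9⌋ = $8,991; SL = ⌊$28,160/6⌋ = $4,693 → take DB $8,991. Book value $31,469.
Year 5: DB = ⌊$31,469 × 200%/9⌋ = $6,993; SL = ⌊$19,169/5⌋ = $3,833 → take DB $6,993. Book value $24,476.
Year 6: DB = ⌊$24,476 × 200%/9⌋ = $5,439; SL = ⌊$12,176/4⌋ = $3,044 → take DB $5,439. Book value $19,037.
Accumulated through year 6 = $85,991 − $19,037 = $66,954.

$66,954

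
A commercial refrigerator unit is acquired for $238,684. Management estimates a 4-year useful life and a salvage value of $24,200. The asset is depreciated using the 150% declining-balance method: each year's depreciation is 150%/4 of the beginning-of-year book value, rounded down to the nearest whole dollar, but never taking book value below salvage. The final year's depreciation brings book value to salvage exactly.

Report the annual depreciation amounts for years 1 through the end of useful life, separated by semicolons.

Depreciable base = $238,684 − $24,200 = $214,484.
Year 1: ⌊$238,684 × 150%/4⌋ = $89,506. Book value $149,178.
Year 2: ⌊$149,178 × 150%/4⌋ = $55,941. Book value $93,237.
Year 3: ⌊$93,237 × 150%/4⌋ = $34,963. Book value $58,274.
Year 4 (final): $58,274 − $24,200 = $34,074. Book value $24,200.

$89,506; $55,941; $34,963; $34,074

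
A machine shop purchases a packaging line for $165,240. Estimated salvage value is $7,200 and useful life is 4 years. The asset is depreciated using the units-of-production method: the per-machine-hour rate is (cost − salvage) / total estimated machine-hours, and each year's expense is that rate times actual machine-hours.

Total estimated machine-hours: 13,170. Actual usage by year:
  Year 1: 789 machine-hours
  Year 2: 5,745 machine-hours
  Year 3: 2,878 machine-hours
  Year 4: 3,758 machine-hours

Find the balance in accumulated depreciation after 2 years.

$78,408

Depreciable base = $165,240 − $7,200 = $158,040.
Rate = $158,040 / 13,170 machine-hours = $12 per machine-hour.
Year 1: 789 × $12 = $9,468. Book value $155,772.
Year 2: 5,745 × $12 = $68,940. Book value $86,832.
Accumulated through year 2 = $165,240 − $86,832 = $78,408.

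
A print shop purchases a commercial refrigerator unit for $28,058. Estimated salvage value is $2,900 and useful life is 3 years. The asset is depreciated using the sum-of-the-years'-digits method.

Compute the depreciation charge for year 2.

Depreciable base = $28,058 − $2,900 = $25,158.
Sum of the years' digits = 3+2+1 = 6.
Year 1: $25,158 × 3/6 = $12,579. Book value $15,479.
Year 2: $25,158 × 2/6 = $8,386. Book value $7,093.

$8,386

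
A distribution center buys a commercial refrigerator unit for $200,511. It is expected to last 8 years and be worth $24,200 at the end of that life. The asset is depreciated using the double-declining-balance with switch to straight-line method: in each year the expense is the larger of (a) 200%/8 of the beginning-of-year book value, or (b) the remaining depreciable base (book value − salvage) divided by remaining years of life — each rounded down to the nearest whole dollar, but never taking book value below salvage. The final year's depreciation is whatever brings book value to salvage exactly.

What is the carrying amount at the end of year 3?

Depreciable base = $200,511 − $24,200 = $176,311.
Year 1: DB = ⌊$200,511 × 200%/8⌋ = $50,127; SL = ⌊$176,311/8⌋ = $22,038 → take DB $50,127. Book value $150,384.
Year 2: DB = ⌊$150,384 × 200%/8⌋ = $37,596; SL = ⌊$126,184/7⌋ = $18,026 → take DB $37,596. Book value $112,788.
Year 3: DB = ⌊$112,788 × 200%/8⌋ = $28,197; SL = ⌊$88,588/6⌋ = $14,764 → take DB $28,197. Book value $84,591.

$84,591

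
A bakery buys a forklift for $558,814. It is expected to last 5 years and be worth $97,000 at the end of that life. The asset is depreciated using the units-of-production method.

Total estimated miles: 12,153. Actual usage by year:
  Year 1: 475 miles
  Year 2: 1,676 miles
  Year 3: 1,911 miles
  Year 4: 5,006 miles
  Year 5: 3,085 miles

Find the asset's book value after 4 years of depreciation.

Depreciable base = $558,814 − $97,000 = $461,814.
Rate = $461,814 / 12,153 miles = $38 per mile.
Year 1: 475 × $38 = $18,050. Book value $540,764.
Year 2: 1,676 × $38 = $63,688. Book value $477,076.
Year 3: 1,911 × $38 = $72,618. Book value $404,458.
Year 4: 5,006 × $38 = $190,228. Book value $214,230.

$214,230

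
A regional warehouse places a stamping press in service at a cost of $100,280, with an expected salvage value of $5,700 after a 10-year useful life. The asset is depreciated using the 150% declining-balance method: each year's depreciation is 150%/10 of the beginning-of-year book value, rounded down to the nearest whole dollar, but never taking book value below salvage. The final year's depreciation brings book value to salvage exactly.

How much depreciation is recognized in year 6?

$6,674

Depreciable base = $100,280 − $5,700 = $94,580.
Year 1: ⌊$100,280 × 150%/10⌋ = $15,042. Book value $85,238.
Year 2: ⌊$85,238 × 150%/10⌋ = $12,785. Book value $72,453.
Year 3: ⌊$72,453 × 150%/10⌋ = $10,867. Book value $61,586.
Year 4: ⌊$61,586 × 150%/10⌋ = $9,237. Book value $52,349.
Year 5: ⌊$52,349 × 150%/10⌋ = $7,852. Book value $44,497.
Year 6: ⌊$44,497 × 150%/10⌋ = $6,674. Book value $37,823.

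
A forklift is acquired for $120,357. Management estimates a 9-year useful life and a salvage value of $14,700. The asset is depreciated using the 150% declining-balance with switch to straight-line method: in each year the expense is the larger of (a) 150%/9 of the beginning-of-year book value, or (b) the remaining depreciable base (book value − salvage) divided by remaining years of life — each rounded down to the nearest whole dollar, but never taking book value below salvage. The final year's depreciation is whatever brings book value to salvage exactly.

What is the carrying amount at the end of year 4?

Depreciable base = $120,357 − $14,700 = $105,657.
Year 1: DB = ⌊$120,357 × 150%/9⌋ = $20,059; SL = ⌊$105,657/9⌋ = $11,739 → take DB $20,059. Book value $100,298.
Year 2: DB = ⌊$100,298 × 150%/9⌋ = $16,716; SL = ⌊$85,598/8⌋ = $10,699 → take DB $16,716. Book value $83,582.
Year 3: DB = ⌊$83,582 × 150%/9⌋ = $13,930; SL = ⌊$68,882/7⌋ = $9,840 → take DB $13,930. Book value $69,652.
Year 4: DB = ⌊$69,652 × 150%/9⌋ = $11,608; SL = ⌊$54,952/6⌋ = $9,158 → take DB $11,608. Book value $58,044.

$58,044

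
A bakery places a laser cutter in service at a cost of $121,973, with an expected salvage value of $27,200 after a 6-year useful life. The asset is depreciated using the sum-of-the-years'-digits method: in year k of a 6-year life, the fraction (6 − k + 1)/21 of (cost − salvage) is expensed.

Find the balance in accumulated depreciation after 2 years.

Depreciable base = $121,973 − $27,200 = $94,773.
Sum of the years' digits = 6+5+4+3+2+1 = 21.
Year 1: $94,773 × 6/21 = $27,078. Book value $94,895.
Year 2: $94,773 × 5/21 = $22,565. Book value $72,330.
Accumulated through year 2 = $121,973 − $72,330 = $49,643.

$49,643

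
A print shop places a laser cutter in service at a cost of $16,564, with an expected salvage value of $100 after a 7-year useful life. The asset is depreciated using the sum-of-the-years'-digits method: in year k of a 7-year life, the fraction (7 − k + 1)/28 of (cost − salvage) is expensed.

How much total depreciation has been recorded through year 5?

Depreciable base = $16,564 − $100 = $16,464.
Sum of the years' digits = 7+6+5+4+3+2+1 = 28.
Year 1: $16,464 × 7/28 = $4,116. Book value $12,448.
Year 2: $16,464 × 6/28 = $3,528. Book value $8,920.
Year 3: $16,464 × 5/28 = $2,940. Book value $5,980.
Year 4: $16,464 × 4/28 = $2,352. Book value $3,628.
Year 5: $16,464 × 3/28 = $1,764. Book value $1,864.
Accumulated through year 5 = $16,564 − $1,864 = $14,700.

$14,700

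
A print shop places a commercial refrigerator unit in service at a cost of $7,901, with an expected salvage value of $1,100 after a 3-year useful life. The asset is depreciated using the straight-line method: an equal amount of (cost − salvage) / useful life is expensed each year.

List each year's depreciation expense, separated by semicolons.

Depreciable base = $7,901 − $1,100 = $6,801.
Annual expense = $6,801 / 3 = $2,267.
End of year 1: book value $5,634.
End of year 2: book value $3,367.
End of year 3: book value $1,100.

$2,267; $2,267; $2,267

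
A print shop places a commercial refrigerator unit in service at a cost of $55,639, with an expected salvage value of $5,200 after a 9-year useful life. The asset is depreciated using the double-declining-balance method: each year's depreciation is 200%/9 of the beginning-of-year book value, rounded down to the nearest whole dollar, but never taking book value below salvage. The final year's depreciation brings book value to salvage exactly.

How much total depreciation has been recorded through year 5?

Depreciable base = $55,639 − $5,200 = $50,439.
Year 1: ⌊$55,639 × 200%/9⌋ = $12,364. Book value $43,275.
Year 2: ⌊$43,275 × 200%/9⌋ = $9,616. Book value $33,659.
Year 3: ⌊$33,659 × 200%/9⌋ = $7,479. Book value $26,180.
Year 4: ⌊$26,180 × 200%/9⌋ = $5,817. Book value $20,363.
Year 5: ⌊$20,363 × 200%/9⌋ = $4,525. Book value $15,838.
Accumulated through year 5 = $55,639 − $15,838 = $39,801.

$39,801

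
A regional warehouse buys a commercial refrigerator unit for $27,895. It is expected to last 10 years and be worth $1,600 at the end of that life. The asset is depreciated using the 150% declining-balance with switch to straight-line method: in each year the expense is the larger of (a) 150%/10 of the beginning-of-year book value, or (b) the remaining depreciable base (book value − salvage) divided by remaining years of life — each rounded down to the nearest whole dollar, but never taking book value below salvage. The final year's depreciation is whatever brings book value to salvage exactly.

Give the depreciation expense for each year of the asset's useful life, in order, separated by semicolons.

$4,184; $3,556; $3,023; $2,569; $2,184; $2,155; $2,156; $2,156; $2,156; $2,156

Depreciable base = $27,895 − $1,600 = $26,295.
Year 1: DB = ⌊$27,895 × 150%/10⌋ = $4,184; SL = ⌊$26,295/10⌋ = $2,629 → take DB $4,184. Book value $23,711.
Year 2: DB = ⌊$23,711 × 150%/10⌋ = $3,556; SL = ⌊$22,111/9⌋ = $2,456 → take DB $3,556. Book value $20,155.
Year 3: DB = ⌊$20,155 × 150%/10⌋ = $3,023; SL = ⌊$18,555/8⌋ = $2,319 → take DB $3,023. Book value $17,132.
Year 4: DB = ⌊$17,132 × 150%/10⌋ = $2,569; SL = ⌊$15,532/7⌋ = $2,218 → take DB $2,569. Book value $14,563.
Year 5: DB = ⌊$14,563 × 150%/10⌋ = $2,184; SL = ⌊$12,963/6⌋ = $2,160 → take DB $2,184. Book value $12,379.
Year 6: DB = ⌊$12,379 × 150%/10⌋ = $1,856; SL = ⌊$10,779/5⌋ = $2,155 → take SL $2,155. Book value $10,224.
Year 7: DB = ⌊$10,224 × 150%/10⌋ = $1,533; SL = ⌊$8,624/4⌋ = $2,156 → take SL $2,156. Book value $8,068.
Year 8: DB = ⌊$8,068 × 150%/10⌋ = $1,210; SL = ⌊$6,468/3⌋ = $2,156 → take SL $2,156. Book value $5,912.
Year 9: DB = ⌊$5,912 × 150%/10⌋ = $886; SL = ⌊$4,312/2⌋ = $2,156 → take SL $2,156. Book value $3,756.
Year 10 (final): $3,756 − $1,600 = $2,156. Book value $1,600.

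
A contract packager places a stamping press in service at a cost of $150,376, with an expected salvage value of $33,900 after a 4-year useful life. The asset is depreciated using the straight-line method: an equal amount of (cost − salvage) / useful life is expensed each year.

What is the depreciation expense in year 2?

Depreciable base = $150,376 − $33,900 = $116,476.
Annual expense = $116,476 / 4 = $29,119.

$29,119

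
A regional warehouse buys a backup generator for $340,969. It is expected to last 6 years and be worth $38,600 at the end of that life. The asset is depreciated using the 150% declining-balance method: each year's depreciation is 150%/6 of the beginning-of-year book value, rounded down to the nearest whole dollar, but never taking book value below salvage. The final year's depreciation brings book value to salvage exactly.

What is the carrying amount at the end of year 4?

$107,886

Depreciable base = $340,969 − $38,600 = $302,369.
Year 1: ⌊$340,969 × 150%/6⌋ = $85,242. Book value $255,727.
Year 2: ⌊$255,727 × 150%/6⌋ = $63,931. Book value $191,796.
Year 3: ⌊$191,796 × 150%/6⌋ = $47,949. Book value $143,847.
Year 4: ⌊$143,847 × 150%/6⌋ = $35,961. Book value $107,886.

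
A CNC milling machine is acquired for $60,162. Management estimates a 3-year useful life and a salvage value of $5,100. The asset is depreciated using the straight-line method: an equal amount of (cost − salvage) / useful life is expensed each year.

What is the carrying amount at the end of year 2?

$23,454

Depreciable base = $60,162 − $5,100 = $55,062.
Annual expense = $55,062 / 3 = $18,354.
End of year 1: book value $41,808.
End of year 2: book value $23,454.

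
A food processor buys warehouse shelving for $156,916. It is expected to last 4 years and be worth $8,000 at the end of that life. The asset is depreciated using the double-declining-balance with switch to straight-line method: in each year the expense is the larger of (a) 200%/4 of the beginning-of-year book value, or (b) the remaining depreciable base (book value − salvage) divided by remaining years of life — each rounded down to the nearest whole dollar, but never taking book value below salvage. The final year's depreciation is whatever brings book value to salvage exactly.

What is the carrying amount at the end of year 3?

$19,615

Depreciable base = $156,916 − $8,000 = $148,916.
Year 1: DB = ⌊$156,916 × 200%/4⌋ = $78,458; SL = ⌊$148,916/4⌋ = $37,229 → take DB $78,458. Book value $78,458.
Year 2: DB = ⌊$78,458 × 200%/4⌋ = $39,229; SL = ⌊$70,458/3⌋ = $23,486 → take DB $39,229. Book value $39,229.
Year 3: DB = ⌊$39,229 × 200%/4⌋ = $19,614; SL = ⌊$31,229/2⌋ = $15,614 → take DB $19,614. Book value $19,615.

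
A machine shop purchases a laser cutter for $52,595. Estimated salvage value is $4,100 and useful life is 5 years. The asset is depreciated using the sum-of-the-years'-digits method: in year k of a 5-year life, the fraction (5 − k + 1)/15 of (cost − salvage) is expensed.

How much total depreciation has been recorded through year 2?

$29,097

Depreciable base = $52,595 − $4,100 = $48,495.
Sum of the years' digits = 5+4+3+2+1 = 15.
Year 1: $48,495 × 5/15 = $16,165. Book value $36,430.
Year 2: $48,495 × 4/15 = $12,932. Book value $23,498.
Accumulated through year 2 = $52,595 − $23,498 = $29,097.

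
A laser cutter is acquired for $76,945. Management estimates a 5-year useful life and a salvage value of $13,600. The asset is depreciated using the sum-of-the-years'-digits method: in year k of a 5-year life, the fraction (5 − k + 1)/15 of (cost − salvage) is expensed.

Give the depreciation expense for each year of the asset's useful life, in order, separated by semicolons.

Depreciable base = $76,945 − $13,600 = $63,345.
Sum of the years' digits = 5+4+3+2+1 = 15.
Year 1: $63,345 × 5/15 = $21,115. Book value $55,830.
Year 2: $63,345 × 4/15 = $16,892. Book value $38,938.
Year 3: $63,345 × 3/15 = $12,669. Book value $26,269.
Year 4: $63,345 × 2/15 = $8,446. Book value $17,823.
Year 5: $63,345 × 1/15 = $4,223. Book value $13,600.

$21,115; $16,892; $12,669; $8,446; $4,223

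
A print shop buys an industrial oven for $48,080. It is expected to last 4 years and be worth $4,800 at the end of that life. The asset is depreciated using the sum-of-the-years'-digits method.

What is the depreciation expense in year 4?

$4,328

Depreciable base = $48,080 − $4,800 = $43,280.
Sum of the years' digits = 4+3+2+1 = 10.
Year 1: $43,280 × 4/10 = $17,312. Book value $30,768.
Year 2: $43,280 × 3/10 = $12,984. Book value $17,784.
Year 3: $43,280 × 2/10 = $8,656. Book value $9,128.
Year 4: $43,280 × 1/10 = $4,328. Book value $4,800.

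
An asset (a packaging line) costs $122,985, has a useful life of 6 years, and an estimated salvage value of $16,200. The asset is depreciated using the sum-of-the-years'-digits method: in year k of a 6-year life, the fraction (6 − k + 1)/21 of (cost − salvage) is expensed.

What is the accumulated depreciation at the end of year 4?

Depreciable base = $122,985 − $16,200 = $106,785.
Sum of the years' digits = 6+5+4+3+2+1 = 21.
Year 1: $106,785 × 6/21 = $30,510. Book value $92,475.
Year 2: $106,785 × 5/21 = $25,425. Book value $67,050.
Year 3: $106,785 × 4/21 = $20,340. Book value $46,710.
Year 4: $106,785 × 3/21 = $15,255. Book value $31,455.
Accumulated through year 4 = $122,985 − $31,455 = $91,530.

$91,530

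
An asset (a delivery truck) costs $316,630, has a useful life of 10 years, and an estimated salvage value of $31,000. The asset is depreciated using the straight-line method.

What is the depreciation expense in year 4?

$28,563

Depreciable base = $316,630 − $31,000 = $285,630.
Annual expense = $285,630 / 10 = $28,563.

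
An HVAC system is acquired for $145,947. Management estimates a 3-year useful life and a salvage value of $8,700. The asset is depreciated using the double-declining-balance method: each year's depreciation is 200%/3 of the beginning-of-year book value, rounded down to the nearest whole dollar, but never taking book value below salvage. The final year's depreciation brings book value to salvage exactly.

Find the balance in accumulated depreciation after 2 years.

$129,730

Depreciable base = $145,947 − $8,700 = $137,247.
Year 1: ⌊$145,947 × 200%/3⌋ = $97,298. Book value $48,649.
Year 2: ⌊$48,649 × 200%/3⌋ = $32,432. Book value $16,217.
Accumulated through year 2 = $145,947 − $16,217 = $129,730.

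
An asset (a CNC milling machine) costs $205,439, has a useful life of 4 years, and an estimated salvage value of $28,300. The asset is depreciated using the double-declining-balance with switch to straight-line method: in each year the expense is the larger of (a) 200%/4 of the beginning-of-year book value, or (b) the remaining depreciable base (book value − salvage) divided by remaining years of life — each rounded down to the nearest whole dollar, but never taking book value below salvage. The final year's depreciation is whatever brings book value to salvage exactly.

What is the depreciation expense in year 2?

Depreciable base = $205,439 − $28,300 = $177,139.
Year 1: DB = ⌊$205,439 × 200%/4⌋ = $102,719; SL = ⌊$177,139/4⌋ = $44,284 → take DB $102,719. Book value $102,720.
Year 2: DB = ⌊$102,720 × 200%/4⌋ = $51,360; SL = ⌊$74,420/3⌋ = $24,806 → take DB $51,360. Book value $51,360.

$51,360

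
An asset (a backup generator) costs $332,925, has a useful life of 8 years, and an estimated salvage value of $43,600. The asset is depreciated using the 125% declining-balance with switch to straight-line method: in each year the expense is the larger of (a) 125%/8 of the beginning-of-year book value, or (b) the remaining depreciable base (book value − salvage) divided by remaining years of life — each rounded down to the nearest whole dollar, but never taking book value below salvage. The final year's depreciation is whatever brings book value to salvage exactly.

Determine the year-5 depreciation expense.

$31,276

Depreciable base = $332,925 − $43,600 = $289,325.
Year 1: DB = ⌊$332,925 × 125%/8⌋ = $52,019; SL = ⌊$289,325/8⌋ = $36,165 → take DB $52,019. Book value $280,906.
Year 2: DB = ⌊$280,906 × 125%/8⌋ = $43,891; SL = ⌊$237,306/7⌋ = $33,900 → take DB $43,891. Book value $237,015.
Year 3: DB = ⌊$237,015 × 125%/8⌋ = $37,033; SL = ⌊$193,415/6⌋ = $32,235 → take DB $37,033. Book value $199,982.
Year 4: DB = ⌊$199,982 × 125%/8⌋ = $31,247; SL = ⌊$156,382/5⌋ = $31,276 → take SL $31,276. Book value $168,706.
Year 5: DB = ⌊$168,706 × 125%/8⌋ = $26,360; SL = ⌊$125,106/4⌋ = $31,276 → take SL $31,276. Book value $137,430.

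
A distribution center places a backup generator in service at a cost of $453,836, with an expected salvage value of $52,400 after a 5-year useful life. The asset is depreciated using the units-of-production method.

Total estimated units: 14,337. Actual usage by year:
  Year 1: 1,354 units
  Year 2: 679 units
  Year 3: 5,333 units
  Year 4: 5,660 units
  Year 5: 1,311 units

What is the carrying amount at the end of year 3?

Depreciable base = $453,836 − $52,400 = $401,436.
Rate = $401,436 / 14,337 units = $28 per unit.
Year 1: 1,354 × $28 = $37,912. Book value $415,924.
Year 2: 679 × $28 = $19,012. Book value $396,912.
Year 3: 5,333 × $28 = $149,324. Book value $247,588.

$247,588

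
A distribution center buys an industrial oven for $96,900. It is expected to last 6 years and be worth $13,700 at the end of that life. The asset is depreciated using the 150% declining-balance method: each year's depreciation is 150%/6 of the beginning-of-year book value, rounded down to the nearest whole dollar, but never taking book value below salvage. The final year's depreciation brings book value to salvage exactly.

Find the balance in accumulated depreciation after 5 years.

Depreciable base = $96,900 − $13,700 = $83,200.
Year 1: ⌊$96,900 × 150%/6⌋ = $24,225. Book value $72,675.
Year 2: ⌊$72,675 × 150%/6⌋ = $18,168. Book value $54,507.
Year 3: ⌊$54,507 × 150%/6⌋ = $13,626. Book value $40,881.
Year 4: ⌊$40,881 × 150%/6⌋ = $10,220. Book value $30,661.
Year 5: ⌊$30,661 × 150%/6⌋ = $7,665. Book value $22,996.
Accumulated through year 5 = $96,900 − $22,996 = $73,904.

$73,904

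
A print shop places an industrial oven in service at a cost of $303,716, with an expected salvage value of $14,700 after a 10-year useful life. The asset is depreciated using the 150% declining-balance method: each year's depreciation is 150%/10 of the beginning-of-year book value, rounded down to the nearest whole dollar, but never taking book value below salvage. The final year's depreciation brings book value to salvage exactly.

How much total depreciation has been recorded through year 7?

$206,350

Depreciable base = $303,716 − $14,700 = $289,016.
Year 1: ⌊$303,716 × 150%/10⌋ = $45,557. Book value $258,159.
Year 2: ⌊$258,159 × 150%/10⌋ = $38,723. Book value $219,436.
Year 3: ⌊$219,436 × 150%/10⌋ = $32,915. Book value $186,521.
Year 4: ⌊$186,521 × 150%/10⌋ = $27,978. Book value $158,543.
Year 5: ⌊$158,543 × 150%/10⌋ = $23,781. Book value $134,762.
Year 6: ⌊$134,762 × 150%/10⌋ = $20,214. Book value $114,548.
Year 7: ⌊$114,548 × 150%/10⌋ = $17,182. Book value $97,366.
Accumulated through year 7 = $303,716 − $97,366 = $206,350.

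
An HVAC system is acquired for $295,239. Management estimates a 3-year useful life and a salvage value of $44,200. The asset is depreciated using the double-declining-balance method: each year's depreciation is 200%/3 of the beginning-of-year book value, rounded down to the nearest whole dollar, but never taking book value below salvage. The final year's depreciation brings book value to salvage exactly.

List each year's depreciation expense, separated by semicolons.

$196,826; $54,213; $0

Depreciable base = $295,239 − $44,200 = $251,039.
Year 1: ⌊$295,239 × 200%/3⌋ = $196,826. Book value $98,413.
Year 2: ⌊$98,413 × 200%/3⌋ = $65,608, capped at $54,213. Book value $44,200.
Year 3 (final): $44,200 − $44,200 = $0. Book value $44,200.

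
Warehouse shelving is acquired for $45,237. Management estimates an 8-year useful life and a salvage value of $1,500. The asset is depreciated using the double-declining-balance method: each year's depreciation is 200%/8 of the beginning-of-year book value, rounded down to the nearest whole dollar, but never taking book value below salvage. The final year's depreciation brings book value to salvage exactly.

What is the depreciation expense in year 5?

$3,578

Depreciable base = $45,237 − $1,500 = $43,737.
Year 1: ⌊$45,237 × 200%/8⌋ = $11,309. Book value $33,928.
Year 2: ⌊$33,928 × 200%/8⌋ = $8,482. Book value $25,446.
Year 3: ⌊$25,446 × 200%/8⌋ = $6,361. Book value $19,085.
Year 4: ⌊$19,085 × 200%/8⌋ = $4,771. Book value $14,314.
Year 5: ⌊$14,314 × 200%/8⌋ = $3,578. Book value $10,736.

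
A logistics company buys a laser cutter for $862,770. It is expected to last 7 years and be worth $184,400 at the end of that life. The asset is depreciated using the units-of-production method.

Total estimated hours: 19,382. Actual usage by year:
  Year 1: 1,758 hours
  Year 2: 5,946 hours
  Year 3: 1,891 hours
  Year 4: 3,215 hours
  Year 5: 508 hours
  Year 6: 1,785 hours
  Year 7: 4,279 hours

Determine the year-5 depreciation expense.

Depreciable base = $862,770 − $184,400 = $678,370.
Rate = $678,370 / 19,382 hours = $35 per hour.
Year 1: 1,758 × $35 = $61,530. Book value $801,240.
Year 2: 5,946 × $35 = $208,110. Book value $593,130.
Year 3: 1,891 × $35 = $66,185. Book value $526,945.
Year 4: 3,215 × $35 = $112,525. Book value $414,420.
Year 5: 508 × $35 = $17,780. Book value $396,640.

$17,780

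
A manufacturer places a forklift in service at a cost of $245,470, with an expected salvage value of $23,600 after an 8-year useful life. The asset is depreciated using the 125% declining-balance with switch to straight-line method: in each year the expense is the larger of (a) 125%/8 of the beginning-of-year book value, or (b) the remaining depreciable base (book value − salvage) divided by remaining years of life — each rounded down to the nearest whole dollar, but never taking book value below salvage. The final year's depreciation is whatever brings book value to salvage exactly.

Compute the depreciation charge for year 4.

Depreciable base = $245,470 − $23,600 = $221,870.
Year 1: DB = ⌊$245,470 × 125%/8⌋ = $38,354; SL = ⌊$221,870/8⌋ = $27,733 → take DB $38,354. Book value $207,116.
Year 2: DB = ⌊$207,116 × 125%/8⌋ = $32,361; SL = ⌊$183,516/7⌋ = $26,216 → take DB $32,361. Book value $174,755.
Year 3: DB = ⌊$174,755 × 125%/8⌋ = $27,305; SL = ⌊$151,155/6⌋ = $25,192 → take DB $27,305. Book value $147,450.
Year 4: DB = ⌊$147,450 × 125%/8⌋ = $23,039; SL = ⌊$123,850/5⌋ = $24,770 → take SL $24,770. Book value $122,680.

$24,770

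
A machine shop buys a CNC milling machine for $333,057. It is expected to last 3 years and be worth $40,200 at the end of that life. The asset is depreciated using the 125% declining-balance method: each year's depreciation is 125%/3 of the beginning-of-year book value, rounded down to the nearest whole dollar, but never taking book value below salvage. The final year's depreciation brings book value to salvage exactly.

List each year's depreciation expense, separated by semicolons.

Depreciable base = $333,057 − $40,200 = $292,857.
Year 1: ⌊$333,057 × 125%/3⌋ = $138,773. Book value $194,284.
Year 2: ⌊$194,284 × 125%/3⌋ = $80,951. Book value $113,333.
Year 3 (final): $113,333 − $40,200 = $73,133. Book value $40,200.

$138,773; $80,951; $73,133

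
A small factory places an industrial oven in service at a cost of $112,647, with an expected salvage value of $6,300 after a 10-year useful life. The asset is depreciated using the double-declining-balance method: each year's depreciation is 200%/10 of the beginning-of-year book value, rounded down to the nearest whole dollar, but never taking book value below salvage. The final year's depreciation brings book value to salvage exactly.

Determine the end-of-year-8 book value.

Depreciable base = $112,647 − $6,300 = $106,347.
Year 1: ⌊$112,647 × 200%/10⌋ = $22,529. Book value $90,118.
Year 2: ⌊$90,118 × 200%/10⌋ = $18,023. Book value $72,095.
Year 3: ⌊$72,095 × 200%/10⌋ = $14,419. Book value $57,676.
Year 4: ⌊$57,676 × 200%/10⌋ = $11,535. Book value $46,141.
Year 5: ⌊$46,141 × 200%/10⌋ = $9,228. Book value $36,913.
Year 6: ⌊$36,913 × 200%/10⌋ = $7,382. Book value $29,531.
Year 7: ⌊$29,531 × 200%/10⌋ = $5,906. Book value $23,625.
Year 8: ⌊$23,625 × 200%/10⌋ = $4,725. Book value $18,900.

$18,900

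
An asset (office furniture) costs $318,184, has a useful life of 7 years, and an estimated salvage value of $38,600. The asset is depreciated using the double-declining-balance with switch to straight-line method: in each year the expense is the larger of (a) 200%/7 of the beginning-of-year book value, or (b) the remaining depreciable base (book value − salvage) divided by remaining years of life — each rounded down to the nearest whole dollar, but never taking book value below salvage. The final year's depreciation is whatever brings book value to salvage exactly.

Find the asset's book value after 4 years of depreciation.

$82,828

Depreciable base = $318,184 − $38,600 = $279,584.
Year 1: DB = ⌊$318,184 × 200%/7⌋ = $90,909; SL = ⌊$279,584/7⌋ = $39,940 → take DB $90,909. Book value $227,275.
Year 2: DB = ⌊$227,275 × 200%/7⌋ = $64,935; SL = ⌊$188,675/6⌋ = $31,445 → take DB $64,935. Book value $162,340.
Year 3: DB = ⌊$162,340 × 200%/7⌋ = $46,382; SL = ⌊$123,740/5⌋ = $24,748 → take DB $46,382. Book value $115,958.
Year 4: DB = ⌊$115,958 × 200%/7⌋ = $33,130; SL = ⌊$77,358/4⌋ = $19,339 → take DB $33,130. Book value $82,828.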